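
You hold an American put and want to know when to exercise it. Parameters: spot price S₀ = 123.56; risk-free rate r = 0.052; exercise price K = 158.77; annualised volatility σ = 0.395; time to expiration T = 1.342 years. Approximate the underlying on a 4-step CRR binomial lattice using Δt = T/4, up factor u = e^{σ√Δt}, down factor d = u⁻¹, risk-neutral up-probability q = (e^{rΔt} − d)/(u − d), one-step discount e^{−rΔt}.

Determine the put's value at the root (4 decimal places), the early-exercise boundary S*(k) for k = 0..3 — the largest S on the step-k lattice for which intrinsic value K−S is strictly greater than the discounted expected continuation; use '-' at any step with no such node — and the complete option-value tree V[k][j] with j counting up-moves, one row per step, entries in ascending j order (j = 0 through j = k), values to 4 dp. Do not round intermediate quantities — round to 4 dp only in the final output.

Δt=0.33550, u=1.25708, d=0.79549, q=0.48118, disc=e^(-rΔt)=0.98271
k=4 terminal: V=max(K-S,0) → 109.2907 80.5801 35.2100 0.0000 0.0000
k=3: j=0 S=62.1995 intr=96.5705 cont=93.8246 V=96.5705[EX]; j=1 S=98.2911 intr=60.4789 cont=57.7330 V=60.4789[EX]; j=2 S=155.3251 intr=3.4449 cont=17.9518 V=17.9518[hold]; j=3 S=245.4533 intr=0.0000 cont=0.0000 V=0.0000[hold]  S*(3)=98.2911
k=2: j=0 S=78.1899 intr=80.5801 cont=77.8342 V=80.5801[EX]; j=1 S=123.5600 intr=35.2100 cont=39.3238 V=39.3238[hold]; j=2 S=195.2564 intr=0.0000 cont=9.1527 V=9.1527[hold]  S*(2)=78.1899
k=1: j=0 S=98.2911 intr=60.4789 cont=59.6782 V=60.4789[EX]; j=1 S=155.3251 intr=3.4449 cont=24.3772 V=24.3772[hold]  S*(1)=98.2911
k=0: j=0 S=123.5600 intr=35.2100 cont=42.3620 V=42.3620[hold]  S*(0)=-

price = 42.3620
boundary = - 98.2911 78.1899 98.2911
tree:
42.3620
60.4789 24.3772
80.5801 39.3238 9.1527
96.5705 60.4789 17.9518 0.0000
109.2907 80.5801 35.2100 0.0000 0.0000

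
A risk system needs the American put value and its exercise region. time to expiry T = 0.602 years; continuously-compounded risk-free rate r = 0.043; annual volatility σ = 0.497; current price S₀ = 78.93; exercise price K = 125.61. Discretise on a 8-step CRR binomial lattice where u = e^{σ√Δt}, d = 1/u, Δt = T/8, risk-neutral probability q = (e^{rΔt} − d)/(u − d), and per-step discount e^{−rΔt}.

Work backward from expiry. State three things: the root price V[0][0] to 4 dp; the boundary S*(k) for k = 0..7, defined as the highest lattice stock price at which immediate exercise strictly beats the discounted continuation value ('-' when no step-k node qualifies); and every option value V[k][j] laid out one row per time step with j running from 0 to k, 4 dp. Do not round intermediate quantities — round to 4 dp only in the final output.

params: Δt=0.07525 u=1.14607 d=0.87255 q=0.47782 e^(-rΔt)=0.99677
t_8 payoffs: 99.0906 90.7776 79.8588 65.5172 46.6800 21.9379 0.0000 0.0000 0.0000
t_7: node(7,0) S=30.3930 payoff=95.2170 vs cont=94.8112 → 95.2170 [stop]  node(7,1) S=39.9202 payoff=85.6898 vs cont=85.2840 → 85.6898 [stop]  node(7,2) S=52.4339 payoff=73.1761 vs cont=72.7703 → 73.1761 [stop]  node(7,3) S=68.8703 payoff=56.7397 vs cont=56.3339 → 56.7397 [stop]  node(7,4) S=90.4590 payoff=35.1510 vs cont=34.7452 → 35.1510 [stop]  node(7,5) S=118.8151 payoff=6.7949 vs cont=11.4186 → 11.4186 [wait]  node(7,6) S=156.0599 payoff=0.0000 vs cont=0.0000 → 0.0000 [wait]  node(7,7) S=204.9798 payoff=0.0000 vs cont=0.0000 → 0.0000 [wait]  ⇒ S*(7)=90.4590
t_6: node(6,0) S=34.8324 payoff=90.7776 vs cont=90.3718 → 90.7776 [stop]  node(6,1) S=45.7512 payoff=79.8588 vs cont=79.4530 → 79.8588 [stop]  node(6,2) S=60.0928 payoff=65.5172 vs cont=65.1114 → 65.5172 [stop]  node(6,3) S=78.9300 payoff=46.6800 vs cont=46.2742 → 46.6800 [stop]  node(6,4) S=103.6721 payoff=21.9379 vs cont=23.7343 → 23.7343 [wait]  node(6,5) S=136.1700 payoff=0.0000 vs cont=5.9433 → 5.9433 [wait]  node(6,6) S=178.8550 payoff=0.0000 vs cont=0.0000 → 0.0000 [wait]  ⇒ S*(6)=78.9300
t_5: node(5,0) S=39.9202 payoff=85.6898 vs cont=85.2840 → 85.6898 [stop]  node(5,1) S=52.4339 payoff=73.1761 vs cont=72.7703 → 73.1761 [stop]  node(5,2) S=68.8703 payoff=56.7397 vs cont=56.3339 → 56.7397 [stop]  node(5,3) S=90.4590 payoff=35.1510 vs cont=35.6007 → 35.6007 [wait]  node(5,4) S=118.8151 payoff=6.7949 vs cont=15.1842 → 15.1842 [wait]  node(5,5) S=156.0599 payoff=0.0000 vs cont=3.0935 → 3.0935 [wait]  ⇒ S*(5)=68.8703
t_4: node(4,0) S=45.7512 payoff=79.8588 vs cont=79.4530 → 79.8588 [stop]  node(4,1) S=60.0928 payoff=65.5172 vs cont=65.1114 → 65.5172 [stop]  node(4,2) S=78.9300 payoff=46.6800 vs cont=46.4884 → 46.6800 [stop]  node(4,3) S=103.6721 payoff=21.9379 vs cont=25.7619 → 25.7619 [wait]  node(4,4) S=136.1700 payoff=0.0000 vs cont=9.3766 → 9.3766 [wait]  ⇒ S*(4)=78.9300
t_3: node(3,0) S=52.4339 payoff=73.1761 vs cont=72.7703 → 73.1761 [stop]  node(3,1) S=68.8703 payoff=56.7397 vs cont=56.3339 → 56.7397 [stop]  node(3,2) S=90.4590 payoff=35.1510 vs cont=36.5664 → 36.5664 [wait]  node(3,3) S=118.8151 payoff=6.7949 vs cont=17.8748 → 17.8748 [wait]  ⇒ S*(3)=68.8703
t_2: node(2,0) S=60.0928 payoff=65.5172 vs cont=65.1114 → 65.5172 [stop]  node(2,1) S=78.9300 payoff=46.6800 vs cont=46.9484 → 46.9484 [wait]  node(2,2) S=103.6721 payoff=21.9379 vs cont=27.5459 → 27.5459 [wait]  ⇒ S*(2)=60.0928
t_1: node(1,0) S=68.8703 payoff=56.7397 vs cont=56.4617 → 56.7397 [stop]  node(1,1) S=90.4590 payoff=35.1510 vs cont=37.5558 → 37.5558 [wait]  ⇒ S*(1)=68.8703
t_0: node(0,0) S=78.9300 payoff=46.6800 vs cont=47.4196 → 47.4196 [wait]  ⇒ S*(0)=-

price = 47.4196
boundary = - 68.8703 60.0928 68.8703 78.9300 68.8703 78.9300 90.4590
tree:
47.4196
56.7397 37.5558
65.5172 46.9484 27.5459
73.1761 56.7397 36.5664 17.8748
79.8588 65.5172 46.6800 25.7619 9.3766
85.6898 73.1761 56.7397 35.6007 15.1842 3.0935
90.7776 79.8588 65.5172 46.6800 23.7343 5.9433 0.0000
95.2170 85.6898 73.1761 56.7397 35.1510 11.4186 0.0000 0.0000
99.0906 90.7776 79.8588 65.5172 46.6800 21.9379 0.0000 0.0000 0.0000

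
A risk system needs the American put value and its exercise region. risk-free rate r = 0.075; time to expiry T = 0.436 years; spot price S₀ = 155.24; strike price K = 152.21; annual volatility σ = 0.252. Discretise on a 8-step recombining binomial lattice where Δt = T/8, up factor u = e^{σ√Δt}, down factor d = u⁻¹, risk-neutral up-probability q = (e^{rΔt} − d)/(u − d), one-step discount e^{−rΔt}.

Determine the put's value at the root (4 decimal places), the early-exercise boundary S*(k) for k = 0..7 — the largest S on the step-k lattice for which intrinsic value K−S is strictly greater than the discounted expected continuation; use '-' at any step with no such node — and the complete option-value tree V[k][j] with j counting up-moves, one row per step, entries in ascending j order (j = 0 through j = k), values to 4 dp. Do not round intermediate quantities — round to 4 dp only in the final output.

price = 6.9273
boundary = - - - 130.1233 122.6890 130.1233 138.0081 130.1233
tree:
6.9273
10.5507 3.6385
15.5571 6.0141 1.4750
22.0867 9.6544 2.7023 0.3542
29.5210 14.9427 4.8506 0.7411 0.0000
36.5306 22.0867 8.4683 1.5506 0.0000 0.0000
43.1397 29.5210 14.2019 3.2443 0.0000 0.0000 0.0000
49.3712 36.5306 22.0867 6.7879 0.0000 0.0000 0.0000 0.0000
55.2467 43.1397 29.5210 14.2019 0.0000 0.0000 0.0000 0.0000 0.0000

params: Δt=0.05450 u=1.06059 d=0.94287 q=0.52009 e^(-rΔt)=0.99592
t_8 payoffs: 55.2467 43.1397 29.5210 14.2019 0.0000 0.0000 0.0000 0.0000 0.0000
t_7: node(7,0) S=102.8388 payoff=49.3712 vs cont=48.7503 → 49.3712 [stop]  node(7,1) S=115.6794 payoff=36.5306 vs cont=35.9097 → 36.5306 [stop]  node(7,2) S=130.1233 payoff=22.0867 vs cont=21.4658 → 22.0867 [stop]  node(7,3) S=146.3707 payoff=5.8393 vs cont=6.7879 → 6.7879 [wait]  node(7,4) S=164.6468 payoff=0.0000 vs cont=0.0000 → 0.0000 [wait]  node(7,5) S=185.2048 payoff=0.0000 vs cont=0.0000 → 0.0000 [wait]  node(7,6) S=208.3298 payoff=0.0000 vs cont=0.0000 → 0.0000 [wait]  node(7,7) S=234.3422 payoff=0.0000 vs cont=0.0000 → 0.0000 [wait]  ⇒ S*(7)=130.1233
t_6: node(6,0) S=109.0703 payoff=43.1397 vs cont=42.5188 → 43.1397 [stop]  node(6,1) S=122.6890 payoff=29.5210 vs cont=28.9002 → 29.5210 [stop]  node(6,2) S=138.0081 payoff=14.2019 vs cont=14.0723 → 14.2019 [stop]  node(6,3) S=155.2400 payoff=0.0000 vs cont=3.2443 → 3.2443 [wait]  node(6,4) S=174.6235 payoff=0.0000 vs cont=0.0000 → 0.0000 [wait]  node(6,5) S=196.4273 payoff=0.0000 vs cont=0.0000 → 0.0000 [wait]  node(6,6) S=220.9535 payoff=0.0000 vs cont=0.0000 → 0.0000 [wait]  ⇒ S*(6)=138.0081
t_5: node(5,0) S=115.6794 payoff=36.5306 vs cont=35.9097 → 36.5306 [stop]  node(5,1) S=130.1233 payoff=22.0867 vs cont=21.4658 → 22.0867 [stop]  node(5,2) S=146.3707 payoff=5.8393 vs cont=8.4683 → 8.4683 [wait]  node(5,3) S=164.6468 payoff=0.0000 vs cont=1.5506 → 1.5506 [wait]  node(5,4) S=185.2048 payoff=0.0000 vs cont=0.0000 → 0.0000 [wait]  node(5,5) S=208.3298 payoff=0.0000 vs cont=0.0000 → 0.0000 [wait]  ⇒ S*(5)=130.1233
t_4: node(4,0) S=122.6890 payoff=29.5210 vs cont=28.9002 → 29.5210 [stop]  node(4,1) S=138.0081 payoff=14.2019 vs cont=14.9427 → 14.9427 [wait]  node(4,2) S=155.2400 payoff=0.0000 vs cont=4.8506 → 4.8506 [wait]  node(4,3) S=174.6235 payoff=0.0000 vs cont=0.7411 → 0.7411 [wait]  node(4,4) S=196.4273 payoff=0.0000 vs cont=0.0000 → 0.0000 [wait]  ⇒ S*(4)=122.6890
t_3: node(3,0) S=130.1233 payoff=22.0867 vs cont=21.8496 → 22.0867 [stop]  node(3,1) S=146.3707 payoff=5.8393 vs cont=9.6544 → 9.6544 [wait]  node(3,2) S=164.6468 payoff=0.0000 vs cont=2.7023 → 2.7023 [wait]  node(3,3) S=185.2048 payoff=0.0000 vs cont=0.3542 → 0.3542 [wait]  ⇒ S*(3)=130.1233
t_2: node(2,0) S=138.0081 payoff=14.2019 vs cont=15.5571 → 15.5571 [wait]  node(2,1) S=155.2400 payoff=0.0000 vs cont=6.0141 → 6.0141 [wait]  node(2,2) S=174.6235 payoff=0.0000 vs cont=1.4750 → 1.4750 [wait]  ⇒ S*(2)=-
t_1: node(1,0) S=146.3707 payoff=5.8393 vs cont=10.5507 → 10.5507 [wait]  node(1,1) S=164.6468 payoff=0.0000 vs cont=3.6385 → 3.6385 [wait]  ⇒ S*(1)=-
t_0: node(0,0) S=155.2400 payoff=0.0000 vs cont=6.9273 → 6.9273 [wait]  ⇒ S*(0)=-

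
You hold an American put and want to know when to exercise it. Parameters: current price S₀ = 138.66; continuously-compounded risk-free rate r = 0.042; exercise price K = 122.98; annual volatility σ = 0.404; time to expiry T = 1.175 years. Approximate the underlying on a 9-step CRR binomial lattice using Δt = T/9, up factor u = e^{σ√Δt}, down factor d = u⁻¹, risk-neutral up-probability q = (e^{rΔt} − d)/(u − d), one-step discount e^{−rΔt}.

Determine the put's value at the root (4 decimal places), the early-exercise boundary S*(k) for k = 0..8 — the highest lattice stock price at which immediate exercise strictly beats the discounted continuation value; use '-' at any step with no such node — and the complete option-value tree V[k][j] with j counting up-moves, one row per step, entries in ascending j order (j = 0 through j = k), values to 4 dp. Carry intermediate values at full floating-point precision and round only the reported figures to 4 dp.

Δt=0.13056, u=1.15717, d=0.86418, q=0.48234, disc=e^(-rΔt)=0.99453
k=9 terminal: V=max(K-S,0) → 85.7078 73.0711 56.1502 33.4925 3.1529 0.0000 0.0000 0.0000 0.0000 0.0000
k=8: j=0 S=43.1302 intr=79.8498 cont=79.1773 V=79.8498[EX]; j=1 S=57.7529 intr=65.2271 cont=64.5546 V=65.2271[EX]; j=2 S=77.3333 intr=45.6467 cont=44.9742 V=45.6467[EX]; j=3 S=103.5521 intr=19.4279 cont=18.7554 V=19.4279[EX]; j=4 S=138.6600 intr=0.0000 cont=1.6232 V=1.6232[hold]; j=5 S=185.6708 intr=0.0000 cont=0.0000 V=0.0000[hold]; j=6 S=248.6200 intr=0.0000 cont=0.0000 V=0.0000[hold]; j=7 S=332.9113 intr=0.0000 cont=0.0000 V=0.0000[hold]; j=8 S=445.7804 intr=0.0000 cont=0.0000 V=0.0000[hold]  S*(8)=103.5521
k=7: j=0 S=49.9089 intr=73.0711 cont=72.3986 V=73.0711[EX]; j=1 S=66.8298 intr=56.1502 cont=55.4777 V=56.1502[EX]; j=2 S=89.4875 intr=33.4925 cont=32.8200 V=33.4925[EX]; j=3 S=119.8271 intr=3.1529 cont=10.7808 V=10.7808[hold]; j=4 S=160.4528 intr=0.0000 cont=0.8357 V=0.8357[hold]; j=5 S=214.8522 intr=0.0000 cont=0.0000 V=0.0000[hold]; j=6 S=287.6950 intr=0.0000 cont=0.0000 V=0.0000[hold]; j=7 S=385.2341 intr=0.0000 cont=0.0000 V=0.0000[hold]  S*(7)=89.4875
k=6: j=0 S=57.7529 intr=65.2271 cont=64.5546 V=65.2271[EX]; j=1 S=77.3333 intr=45.6467 cont=44.9742 V=45.6467[EX]; j=2 S=103.5521 intr=19.4279 cont=22.4145 V=22.4145[hold]; j=3 S=138.6600 intr=0.0000 cont=5.9512 V=5.9512[hold]; j=4 S=185.6708 intr=0.0000 cont=0.4302 V=0.4302[hold]; j=5 S=248.6200 intr=0.0000 cont=0.0000 V=0.0000[hold]; j=6 S=332.9113 intr=0.0000 cont=0.0000 V=0.0000[hold]  S*(6)=77.3333
k=5: j=0 S=66.8298 intr=56.1502 cont=55.4777 V=56.1502[EX]; j=1 S=89.4875 intr=33.4925 cont=34.2526 V=34.2526[hold]; j=2 S=119.8271 intr=3.1529 cont=14.3945 V=14.3945[hold]; j=3 S=160.4528 intr=0.0000 cont=3.2702 V=3.2702[hold]; j=4 S=214.8522 intr=0.0000 cont=0.2215 V=0.2215[hold]; j=5 S=287.6950 intr=0.0000 cont=0.0000 V=0.0000[hold]  S*(5)=66.8298
k=4: j=0 S=77.3333 intr=45.6467 cont=45.3389 V=45.6467[EX]; j=1 S=103.5521 intr=19.4279 cont=24.5394 V=24.5394[hold]; j=2 S=138.6600 intr=0.0000 cont=8.9795 V=8.9795[hold]; j=3 S=185.6708 intr=0.0000 cont=1.7899 V=1.7899[hold]; j=4 S=248.6200 intr=0.0000 cont=0.1140 V=0.1140[hold]  S*(4)=77.3333
k=3: j=0 S=89.4875 intr=33.4925 cont=35.2719 V=35.2719[hold]; j=1 S=119.8271 intr=3.1529 cont=16.9411 V=16.9411[hold]; j=2 S=160.4528 intr=0.0000 cont=5.4815 V=5.4815[hold]; j=3 S=214.8522 intr=0.0000 cont=0.9762 V=0.9762[hold]  S*(3)=-
k=2: j=0 S=103.5521 intr=19.4279 cont=26.2858 V=26.2858[hold]; j=1 S=138.6600 intr=0.0000 cont=11.3513 V=11.3513[hold]; j=2 S=185.6708 intr=0.0000 cont=3.2903 V=3.2903[hold]  S*(2)=-
k=1: j=0 S=119.8271 intr=3.1529 cont=18.9780 V=18.9780[hold]; j=1 S=160.4528 intr=0.0000 cont=7.4224 V=7.4224[hold]  S*(1)=-
k=0: j=0 S=138.6600 intr=0.0000 cont=13.3310 V=13.3310[hold]  S*(0)=-

price = 13.3310
boundary = - - - - 77.3333 66.8298 77.3333 89.4875 103.5521
tree:
13.3310
18.9780 7.4224
26.2858 11.3513 3.2903
35.2719 16.9411 5.4815 0.9762
45.6467 24.5394 8.9795 1.7899 0.1140
56.1502 34.2526 14.3945 3.2702 0.2215 0.0000
65.2271 45.6467 22.4145 5.9512 0.4302 0.0000 0.0000
73.0711 56.1502 33.4925 10.7808 0.8357 0.0000 0.0000 0.0000
79.8498 65.2271 45.6467 19.4279 1.6232 0.0000 0.0000 0.0000 0.0000
85.7078 73.0711 56.1502 33.4925 3.1529 0.0000 0.0000 0.0000 0.0000 0.0000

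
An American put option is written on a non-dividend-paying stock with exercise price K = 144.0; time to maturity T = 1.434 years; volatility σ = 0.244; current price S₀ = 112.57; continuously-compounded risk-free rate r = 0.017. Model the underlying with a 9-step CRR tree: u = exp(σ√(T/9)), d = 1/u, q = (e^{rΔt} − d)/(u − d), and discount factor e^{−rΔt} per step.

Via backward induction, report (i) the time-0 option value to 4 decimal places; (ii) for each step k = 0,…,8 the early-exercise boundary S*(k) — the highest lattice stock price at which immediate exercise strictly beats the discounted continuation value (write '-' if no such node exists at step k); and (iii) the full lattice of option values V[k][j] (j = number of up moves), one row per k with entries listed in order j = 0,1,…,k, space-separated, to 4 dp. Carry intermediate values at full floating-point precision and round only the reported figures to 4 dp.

Δt=0.15933  u=1.10230  d=0.90720  q=0.48957  discount=0.99729
step 9 (expiry): payoffs max(K−S,0) = 97.1474 87.0713 74.8282 59.9522 41.8769 19.9144 0.0000 0.0000 0.0000 0.0000
step 8: (k=8,j=0): S=51.6455, (K−S)⁺=92.3545, hold=91.9650 ⇒ V=92.3545 exercise | (k=8,j=1): S=62.7524, (K−S)⁺=81.2476, hold=80.8581 ⇒ V=81.2476 exercise | (k=8,j=2): S=76.2479, (K−S)⁺=67.7521, hold=67.3626 ⇒ V=67.7521 exercise | (k=8,j=3): S=92.6457, (K−S)⁺=51.3543, hold=50.9648 ⇒ V=51.3543 exercise | (k=8,j=4): S=112.5700, (K−S)⁺=31.4300, hold=31.0405 ⇒ V=31.4300 exercise | (k=8,j=5): S=136.7792, (K−S)⁺=7.2208, hold=10.1374 ⇒ V=10.1374 continue | (k=8,j=6): S=166.1949, (K−S)⁺=0.0000, hold=0.0000 ⇒ V=0.0000 continue | (k=8,j=7): S=201.9366, (K−S)⁺=0.0000, hold=0.0000 ⇒ V=0.0000 continue | (k=8,j=8): S=245.3650, (K−S)⁺=0.0000, hold=0.0000 ⇒ V=0.0000 continue  boundary S*=112.5700
step 7: (k=7,j=0): S=56.9287, (K−S)⁺=87.0713, hold=86.6818 ⇒ V=87.0713 exercise | (k=7,j=1): S=69.1718, (K−S)⁺=74.8282, hold=74.4387 ⇒ V=74.8282 exercise | (k=7,j=2): S=84.0478, (K−S)⁺=59.9522, hold=59.5627 ⇒ V=59.9522 exercise | (k=7,j=3): S=102.1231, (K−S)⁺=41.8769, hold=41.4874 ⇒ V=41.8769 exercise | (k=7,j=4): S=124.0856, (K−S)⁺=19.9144, hold=20.9489 ⇒ V=20.9489 continue | (k=7,j=5): S=150.7714, (K−S)⁺=0.0000, hold=5.1604 ⇒ V=5.1604 continue | (k=7,j=6): S=183.1962, (K−S)⁺=0.0000, hold=0.0000 ⇒ V=0.0000 continue | (k=7,j=7): S=222.5942, (K−S)⁺=0.0000, hold=0.0000 ⇒ V=0.0000 continue  boundary S*=102.1231
step 6: (k=6,j=0): S=62.7524, (K−S)⁺=81.2476, hold=80.8581 ⇒ V=81.2476 exercise | (k=6,j=1): S=76.2479, (K−S)⁺=67.7521, hold=67.3626 ⇒ V=67.7521 exercise | (k=6,j=2): S=92.6457, (K−S)⁺=51.3543, hold=50.9648 ⇒ V=51.3543 exercise | (k=6,j=3): S=112.5700, (K−S)⁺=31.4300, hold=31.5456 ⇒ V=31.5456 continue | (k=6,j=4): S=136.7792, (K−S)⁺=7.2208, hold=13.1835 ⇒ V=13.1835 continue | (k=6,j=5): S=166.1949, (K−S)⁺=0.0000, hold=2.6269 ⇒ V=2.6269 continue | (k=6,j=6): S=201.9366, (K−S)⁺=0.0000, hold=0.0000 ⇒ V=0.0000 continue  boundary S*=92.6457
step 5: (k=5,j=0): S=69.1718, (K−S)⁺=74.8282, hold=74.4387 ⇒ V=74.8282 exercise | (k=5,j=1): S=84.0478, (K−S)⁺=59.9522, hold=59.5627 ⇒ V=59.9522 exercise | (k=5,j=2): S=102.1231, (K−S)⁺=41.8769, hold=41.5438 ⇒ V=41.8769 exercise | (k=5,j=3): S=124.0856, (K−S)⁺=19.9144, hold=22.4950 ⇒ V=22.4950 continue | (k=5,j=4): S=150.7714, (K−S)⁺=0.0000, hold=7.9936 ⇒ V=7.9936 continue | (k=5,j=5): S=183.1962, (K−S)⁺=0.0000, hold=1.3372 ⇒ V=1.3372 continue  boundary S*=102.1231
step 4: (k=4,j=0): S=76.2479, (K−S)⁺=67.7521, hold=67.3626 ⇒ V=67.7521 exercise | (k=4,j=1): S=92.6457, (K−S)⁺=51.3543, hold=50.9648 ⇒ V=51.3543 exercise | (k=4,j=2): S=112.5700, (K−S)⁺=31.4300, hold=32.3005 ⇒ V=32.3005 continue | (k=4,j=3): S=136.7792, (K−S)⁺=7.2208, hold=15.3539 ⇒ V=15.3539 continue | (k=4,j=4): S=166.1949, (K−S)⁺=0.0000, hold=4.7220 ⇒ V=4.7220 continue  boundary S*=92.6457
step 3: (k=3,j=0): S=84.0478, (K−S)⁺=59.9522, hold=59.5627 ⇒ V=59.9522 exercise | (k=3,j=1): S=102.1231, (K−S)⁺=41.8769, hold=41.9124 ⇒ V=41.9124 continue | (k=3,j=2): S=124.0856, (K−S)⁺=19.9144, hold=23.9389 ⇒ V=23.9389 continue | (k=3,j=3): S=150.7714, (K−S)⁺=0.0000, hold=10.1214 ⇒ V=10.1214 continue  boundary S*=84.0478
step 2: (k=2,j=0): S=92.6457, (K−S)⁺=51.3543, hold=50.9821 ⇒ V=51.3543 exercise | (k=2,j=1): S=112.5700, (K−S)⁺=31.4300, hold=33.0235 ⇒ V=33.0235 continue | (k=2,j=2): S=136.7792, (K−S)⁺=7.2208, hold=17.1278 ⇒ V=17.1278 continue  boundary S*=92.6457
step 1: (k=1,j=0): S=102.1231, (K−S)⁺=41.8769, hold=42.2654 ⇒ V=42.2654 continue | (k=1,j=1): S=124.0856, (K−S)⁺=19.9144, hold=25.1731 ⇒ V=25.1731 continue  boundary S*=-
step 0: (k=0,j=0): S=112.5700, (K−S)⁺=31.4300, hold=33.8058 ⇒ V=33.8058 continue  boundary S*=-

price = 33.8058
boundary = - - 92.6457 84.0478 92.6457 102.1231 92.6457 102.1231 112.5700
tree:
33.8058
42.2654 25.1731
51.3543 33.0235 17.1278
59.9522 41.9124 23.9389 10.1214
67.7521 51.3543 32.3005 15.3539 4.7220
74.8282 59.9522 41.8769 22.4950 7.9936 1.3372
81.2476 67.7521 51.3543 31.5456 13.1835 2.6269 0.0000
87.0713 74.8282 59.9522 41.8769 20.9489 5.1604 0.0000 0.0000
92.3545 81.2476 67.7521 51.3543 31.4300 10.1374 0.0000 0.0000 0.0000
97.1474 87.0713 74.8282 59.9522 41.8769 19.9144 0.0000 0.0000 0.0000 0.0000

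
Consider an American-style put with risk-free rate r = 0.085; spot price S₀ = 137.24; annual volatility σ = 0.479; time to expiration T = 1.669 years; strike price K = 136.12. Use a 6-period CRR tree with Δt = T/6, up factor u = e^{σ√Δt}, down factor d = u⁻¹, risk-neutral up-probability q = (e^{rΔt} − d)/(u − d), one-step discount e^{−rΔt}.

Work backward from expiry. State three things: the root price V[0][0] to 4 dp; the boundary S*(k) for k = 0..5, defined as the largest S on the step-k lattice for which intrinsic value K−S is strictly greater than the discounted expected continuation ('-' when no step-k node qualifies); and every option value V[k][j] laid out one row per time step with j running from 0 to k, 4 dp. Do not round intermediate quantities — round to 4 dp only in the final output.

Δt=0.27817, u=1.28741, d=0.77675, q=0.48403, disc=e^(-rΔt)=0.97663
k=6 terminal: V=max(K-S,0) → 105.9774 86.1609 53.3167 0.0000 0.0000 0.0000 0.0000
k=5: j=0 S=38.8059 intr=97.3141 cont=94.1334 V=97.3141[EX]; j=1 S=64.3178 intr=71.8022 cont=68.6215 V=71.8022[EX]; j=2 S=106.6017 intr=29.5183 cont=26.8671 V=29.5183[EX]; j=3 S=176.6840 intr=0.0000 cont=0.0000 V=0.0000[hold]; j=4 S=292.8401 intr=0.0000 cont=0.0000 V=0.0000[hold]; j=5 S=485.3597 intr=0.0000 cont=0.0000 V=0.0000[hold]  S*(5)=106.6017
k=4: j=0 S=49.9591 intr=86.1609 cont=82.9802 V=86.1609[EX]; j=1 S=82.8033 intr=53.3167 cont=50.1360 V=53.3167[EX]; j=2 S=137.2400 intr=0.0000 cont=14.8747 V=14.8747[hold]; j=3 S=227.4647 intr=0.0000 cont=0.0000 V=0.0000[hold]; j=4 S=377.0050 intr=0.0000 cont=0.0000 V=0.0000[hold]  S*(4)=82.8033
k=3: j=0 S=64.3178 intr=71.8022 cont=68.6215 V=71.8022[EX]; j=1 S=106.6017 intr=29.5183 cont=33.8986 V=33.8986[hold]; j=2 S=176.6840 intr=0.0000 cont=7.4956 V=7.4956[hold]; j=3 S=292.8401 intr=0.0000 cont=0.0000 V=0.0000[hold]  S*(3)=64.3178
k=2: j=0 S=82.8033 intr=53.3167 cont=52.2067 V=53.3167[EX]; j=1 S=137.2400 intr=0.0000 cont=20.6253 V=20.6253[hold]; j=2 S=227.4647 intr=0.0000 cont=3.7771 V=3.7771[hold]  S*(2)=82.8033
k=1: j=0 S=106.6017 intr=29.5183 cont=36.6170 V=36.6170[hold]; j=1 S=176.6840 intr=0.0000 cont=12.1789 V=12.1789[hold]  S*(1)=-
k=0: j=0 S=137.2400 intr=0.0000 cont=24.2090 V=24.2090[hold]  S*(0)=-

price = 24.2090
boundary = - - 82.8033 64.3178 82.8033 106.6017
tree:
24.2090
36.6170 12.1789
53.3167 20.6253 3.7771
71.8022 33.8986 7.4956 0.0000
86.1609 53.3167 14.8747 0.0000 0.0000
97.3141 71.8022 29.5183 0.0000 0.0000 0.0000
105.9774 86.1609 53.3167 0.0000 0.0000 0.0000 0.0000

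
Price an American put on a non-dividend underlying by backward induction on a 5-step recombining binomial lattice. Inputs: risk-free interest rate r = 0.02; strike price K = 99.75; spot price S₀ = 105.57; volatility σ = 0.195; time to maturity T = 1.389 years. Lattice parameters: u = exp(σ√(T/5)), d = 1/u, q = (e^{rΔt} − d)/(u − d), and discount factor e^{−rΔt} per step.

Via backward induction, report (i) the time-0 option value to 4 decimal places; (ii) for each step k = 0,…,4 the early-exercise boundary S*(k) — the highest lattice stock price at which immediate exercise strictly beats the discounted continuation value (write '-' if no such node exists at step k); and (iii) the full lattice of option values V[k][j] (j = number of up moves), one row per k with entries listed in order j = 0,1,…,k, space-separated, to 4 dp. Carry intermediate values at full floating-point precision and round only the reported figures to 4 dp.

Δt=0.27780  u=1.10825  d=0.90233  q=0.50138  discount=0.99446
step 5 (expiry): payoffs max(K−S,0) = 36.6018 22.1909 4.4913 0.0000 0.0000 0.0000
step 4: (k=4,j=0): S=69.9837, (K−S)⁺=29.7663, hold=29.2137 ⇒ V=29.7663 exercise | (k=4,j=1): S=85.9545, (K−S)⁺=13.7955, hold=13.2428 ⇒ V=13.7955 exercise | (k=4,j=2): S=105.5700, (K−S)⁺=0.0000, hold=2.2270 ⇒ V=2.2270 continue | (k=4,j=3): S=129.6619, (K−S)⁺=0.0000, hold=0.0000 ⇒ V=0.0000 continue | (k=4,j=4): S=159.2518, (K−S)⁺=0.0000, hold=0.0000 ⇒ V=0.0000 continue  boundary S*=85.9545
step 3: (k=3,j=0): S=77.5591, (K−S)⁺=22.1909, hold=21.6383 ⇒ V=22.1909 exercise | (k=3,j=1): S=95.2587, (K−S)⁺=4.4913, hold=7.9510 ⇒ V=7.9510 continue | (k=3,j=2): S=116.9975, (K−S)⁺=0.0000, hold=1.1043 ⇒ V=1.1043 continue | (k=3,j=3): S=143.6972, (K−S)⁺=0.0000, hold=0.0000 ⇒ V=0.0000 continue  boundary S*=77.5591
step 2: (k=2,j=0): S=85.9545, (K−S)⁺=13.7955, hold=14.9678 ⇒ V=14.9678 continue | (k=2,j=1): S=105.5700, (K−S)⁺=0.0000, hold=4.4931 ⇒ V=4.4931 continue | (k=2,j=2): S=129.6619, (K−S)⁺=0.0000, hold=0.5476 ⇒ V=0.5476 continue  boundary S*=-
step 1: (k=1,j=0): S=95.2587, (K−S)⁺=4.4913, hold=9.6621 ⇒ V=9.6621 continue | (k=1,j=1): S=116.9975, (K−S)⁺=0.0000, hold=2.5009 ⇒ V=2.5009 continue  boundary S*=-
step 0: (k=0,j=0): S=105.5700, (K−S)⁺=0.0000, hold=6.0380 ⇒ V=6.0380 continue  boundary S*=-

price = 6.0380
boundary = - - - 77.5591 85.9545
tree:
6.0380
9.6621 2.5009
14.9678 4.4931 0.5476
22.1909 7.9510 1.1043 0.0000
29.7663 13.7955 2.2270 0.0000 0.0000
36.6018 22.1909 4.4913 0.0000 0.0000 0.0000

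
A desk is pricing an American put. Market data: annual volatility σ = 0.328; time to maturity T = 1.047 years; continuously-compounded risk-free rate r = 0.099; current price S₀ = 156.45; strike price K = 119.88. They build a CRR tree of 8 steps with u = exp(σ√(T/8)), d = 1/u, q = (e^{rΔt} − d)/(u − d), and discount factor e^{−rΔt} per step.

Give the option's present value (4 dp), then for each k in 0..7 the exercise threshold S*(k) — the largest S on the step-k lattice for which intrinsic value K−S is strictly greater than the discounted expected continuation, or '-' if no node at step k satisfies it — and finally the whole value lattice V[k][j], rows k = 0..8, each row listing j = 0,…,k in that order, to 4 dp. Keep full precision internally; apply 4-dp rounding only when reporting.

Δt=0.13087, u=1.12599, d=0.88811, q=0.52519, disc=e^(-rΔt)=0.98713
k=8 terminal: V=max(K-S,0) → 59.3305 43.1126 22.5508 0.0000 0.0000 0.0000 0.0000 0.0000 0.0000
k=7: j=0 S=68.1779 intr=51.7021 cont=50.1589 V=51.7021[EX]; j=1 S=86.4390 intr=33.4410 cont=31.8977 V=33.4410[EX]; j=2 S=109.5913 intr=10.2887 cont=10.5695 V=10.5695[hold]; j=3 S=138.9448 intr=0.0000 cont=0.0000 V=0.0000[hold]; j=4 S=176.1606 intr=0.0000 cont=0.0000 V=0.0000[hold]; j=5 S=223.3443 intr=0.0000 cont=0.0000 V=0.0000[hold]; j=6 S=283.1661 intr=0.0000 cont=0.0000 V=0.0000[hold]; j=7 S=359.0108 intr=0.0000 cont=0.0000 V=0.0000[hold]  S*(7)=86.4390
k=6: j=0 S=76.7674 intr=43.1126 cont=41.5694 V=43.1126[EX]; j=1 S=97.3292 intr=22.5508 cont=21.1532 V=22.5508[EX]; j=2 S=123.3983 intr=0.0000 cont=4.9539 V=4.9539[hold]; j=3 S=156.4500 intr=0.0000 cont=0.0000 V=0.0000[hold]; j=4 S=198.3544 intr=0.0000 cont=0.0000 V=0.0000[hold]; j=5 S=251.4827 intr=0.0000 cont=0.0000 V=0.0000[hold]; j=6 S=318.8411 intr=0.0000 cont=0.0000 V=0.0000[hold]  S*(6)=97.3292
k=5: j=0 S=86.4390 intr=33.4410 cont=31.8977 V=33.4410[EX]; j=1 S=109.5913 intr=10.2887 cont=13.1377 V=13.1377[hold]; j=2 S=138.9448 intr=0.0000 cont=2.3219 V=2.3219[hold]; j=3 S=176.1606 intr=0.0000 cont=0.0000 V=0.0000[hold]; j=4 S=223.3443 intr=0.0000 cont=0.0000 V=0.0000[hold]; j=5 S=283.1661 intr=0.0000 cont=0.0000 V=0.0000[hold]  S*(5)=86.4390
k=4: j=0 S=97.3292 intr=22.5508 cont=22.4846 V=22.5508[EX]; j=1 S=123.3983 intr=0.0000 cont=7.3613 V=7.3613[hold]; j=2 S=156.4500 intr=0.0000 cont=1.0882 V=1.0882[hold]; j=3 S=198.3544 intr=0.0000 cont=0.0000 V=0.0000[hold]; j=4 S=251.4827 intr=0.0000 cont=0.0000 V=0.0000[hold]  S*(4)=97.3292
k=3: j=0 S=109.5913 intr=10.2887 cont=14.3858 V=14.3858[hold]; j=1 S=138.9448 intr=0.0000 cont=4.0144 V=4.0144[hold]; j=2 S=176.1606 intr=0.0000 cont=0.5101 V=0.5101[hold]; j=3 S=223.3443 intr=0.0000 cont=0.0000 V=0.0000[hold]  S*(3)=-
k=2: j=0 S=123.3983 intr=0.0000 cont=8.8237 V=8.8237[hold]; j=1 S=156.4500 intr=0.0000 cont=2.1460 V=2.1460[hold]; j=2 S=198.3544 intr=0.0000 cont=0.2391 V=0.2391[hold]  S*(2)=-
k=1: j=0 S=138.9448 intr=0.0000 cont=5.2482 V=5.2482[hold]; j=1 S=176.1606 intr=0.0000 cont=1.1297 V=1.1297[hold]  S*(1)=-
k=0: j=0 S=156.4500 intr=0.0000 cont=3.0455 V=3.0455[hold]  S*(0)=-

price = 3.0455
boundary = - - - - 97.3292 86.4390 97.3292 86.4390
tree:
3.0455
5.2482 1.1297
8.8237 2.1460 0.2391
14.3858 4.0144 0.5101 0.0000
22.5508 7.3613 1.0882 0.0000 0.0000
33.4410 13.1377 2.3219 0.0000 0.0000 0.0000
43.1126 22.5508 4.9539 0.0000 0.0000 0.0000 0.0000
51.7021 33.4410 10.5695 0.0000 0.0000 0.0000 0.0000 0.0000
59.3305 43.1126 22.5508 0.0000 0.0000 0.0000 0.0000 0.0000 0.0000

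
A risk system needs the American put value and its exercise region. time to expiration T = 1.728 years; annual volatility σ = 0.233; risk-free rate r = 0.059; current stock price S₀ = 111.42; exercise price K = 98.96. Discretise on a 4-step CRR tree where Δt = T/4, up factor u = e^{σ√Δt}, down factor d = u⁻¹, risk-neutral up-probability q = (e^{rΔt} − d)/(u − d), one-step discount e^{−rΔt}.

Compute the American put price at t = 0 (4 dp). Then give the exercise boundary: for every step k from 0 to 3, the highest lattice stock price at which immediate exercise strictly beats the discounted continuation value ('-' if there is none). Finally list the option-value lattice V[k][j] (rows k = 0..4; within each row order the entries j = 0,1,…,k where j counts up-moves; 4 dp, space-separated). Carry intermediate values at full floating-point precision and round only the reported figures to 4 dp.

Δt=0.43200  u=1.16549  d=0.85801  q=0.54575  discount=0.97483
step 4 (expiry): payoffs max(K−S,0) = 38.5754 16.9353 0.0000 0.0000 0.0000
step 3: (k=3,j=0): S=70.3778, (K−S)⁺=28.5822, hold=26.0918 ⇒ V=28.5822 exercise | (k=3,j=1): S=95.5991, (K−S)⁺=3.3609, hold=7.4993 ⇒ V=7.4993 continue | (k=3,j=2): S=129.8591, (K−S)⁺=0.0000, hold=0.0000 ⇒ V=0.0000 continue | (k=3,j=3): S=176.3969, (K−S)⁺=0.0000, hold=0.0000 ⇒ V=0.0000 continue  boundary S*=70.3778
step 2: (k=2,j=0): S=82.0247, (K−S)⁺=16.9353, hold=16.6466 ⇒ V=16.9353 exercise | (k=2,j=1): S=111.4200, (K−S)⁺=0.0000, hold=3.3209 ⇒ V=3.3209 continue | (k=2,j=2): S=151.3497, (K−S)⁺=0.0000, hold=0.0000 ⇒ V=0.0000 continue  boundary S*=82.0247
step 1: (k=1,j=0): S=95.5991, (K−S)⁺=3.3609, hold=9.2661 ⇒ V=9.2661 continue | (k=1,j=1): S=129.8591, (K−S)⁺=0.0000, hold=1.4706 ⇒ V=1.4706 continue  boundary S*=-
step 0: (k=0,j=0): S=111.4200, (K−S)⁺=0.0000, hold=4.8856 ⇒ V=4.8856 continue  boundary S*=-

price = 4.8856
boundary = - - 82.0247 70.3778
tree:
4.8856
9.2661 1.4706
16.9353 3.3209 0.0000
28.5822 7.4993 0.0000 0.0000
38.5754 16.9353 0.0000 0.0000 0.0000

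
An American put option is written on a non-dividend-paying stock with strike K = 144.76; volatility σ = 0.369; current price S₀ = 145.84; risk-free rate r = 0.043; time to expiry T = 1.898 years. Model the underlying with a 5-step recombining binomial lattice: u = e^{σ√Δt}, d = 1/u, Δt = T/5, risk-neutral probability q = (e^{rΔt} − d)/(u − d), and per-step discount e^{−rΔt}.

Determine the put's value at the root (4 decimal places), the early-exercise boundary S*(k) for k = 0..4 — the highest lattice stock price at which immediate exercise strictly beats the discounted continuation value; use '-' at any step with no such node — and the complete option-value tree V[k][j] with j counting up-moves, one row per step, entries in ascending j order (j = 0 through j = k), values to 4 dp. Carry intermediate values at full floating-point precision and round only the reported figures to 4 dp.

price = 24.6016
boundary = - - - 73.7343 92.5562
tree:
24.6016
36.5615 12.4529
52.2501 20.7724 3.8419
71.0257 33.6460 7.4996 0.0000
86.0200 52.2038 14.6396 0.0000 0.0000
97.9651 71.0257 28.5774 0.0000 0.0000 0.0000

Δt=0.37960  u=1.25527  d=0.79664  q=0.47929  discount=0.98381
step 5 (expiry): payoffs max(K−S,0) = 97.9651 71.0257 28.5774 0.0000 0.0000 0.0000
step 4: (k=4,j=0): S=58.7400, (K−S)⁺=86.0200, hold=83.6763 ⇒ V=86.0200 exercise | (k=4,j=1): S=92.5562, (K−S)⁺=52.2038, hold=49.8601 ⇒ V=52.2038 exercise | (k=4,j=2): S=145.8400, (K−S)⁺=0.0000, hold=14.6396 ⇒ V=14.6396 continue | (k=4,j=3): S=229.7989, (K−S)⁺=0.0000, hold=0.0000 ⇒ V=0.0000 continue | (k=4,j=4): S=362.0921, (K−S)⁺=0.0000, hold=0.0000 ⇒ V=0.0000 continue  boundary S*=92.5562
step 3: (k=3,j=0): S=73.7343, (K−S)⁺=71.0257, hold=68.6819 ⇒ V=71.0257 exercise | (k=3,j=1): S=116.1826, (K−S)⁺=28.5774, hold=33.6460 ⇒ V=33.6460 continue | (k=3,j=2): S=183.0679, (K−S)⁺=0.0000, hold=7.4996 ⇒ V=7.4996 continue | (k=3,j=3): S=288.4586, (K−S)⁺=0.0000, hold=0.0000 ⇒ V=0.0000 continue  boundary S*=73.7343
step 2: (k=2,j=0): S=92.5562, (K−S)⁺=52.2038, hold=52.2501 ⇒ V=52.2501 continue | (k=2,j=1): S=145.8400, (K−S)⁺=0.0000, hold=20.7724 ⇒ V=20.7724 continue | (k=2,j=2): S=229.7989, (K−S)⁺=0.0000, hold=3.8419 ⇒ V=3.8419 continue  boundary S*=-
step 1: (k=1,j=0): S=116.1826, (K−S)⁺=28.5774, hold=36.5615 ⇒ V=36.5615 continue | (k=1,j=1): S=183.0679, (K−S)⁺=0.0000, hold=12.4529 ⇒ V=12.4529 continue  boundary S*=-
step 0: (k=0,j=0): S=145.8400, (K−S)⁺=0.0000, hold=24.6016 ⇒ V=24.6016 continue  boundary S*=-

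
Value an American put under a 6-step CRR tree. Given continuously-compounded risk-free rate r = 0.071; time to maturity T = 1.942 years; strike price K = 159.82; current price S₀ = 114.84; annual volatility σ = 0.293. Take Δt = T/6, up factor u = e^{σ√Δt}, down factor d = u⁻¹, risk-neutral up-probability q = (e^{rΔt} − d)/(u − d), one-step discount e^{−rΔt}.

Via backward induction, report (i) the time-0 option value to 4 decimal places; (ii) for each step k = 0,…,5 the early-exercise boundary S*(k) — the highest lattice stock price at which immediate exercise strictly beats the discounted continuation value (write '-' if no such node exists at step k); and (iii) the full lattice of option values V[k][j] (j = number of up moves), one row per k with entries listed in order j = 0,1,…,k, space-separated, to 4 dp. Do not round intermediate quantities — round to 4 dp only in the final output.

price = 44.9800
boundary = 114.8400 97.2074 114.8400 97.2074 114.8400 135.6710
tree:
44.9800
62.6126 28.4327
77.5378 44.9800 14.8825
90.1715 62.6126 26.5039 5.1421
100.8653 77.5378 44.9800 11.1434 0.0000
109.9172 90.1715 62.6126 24.1490 0.0000 0.0000
117.5793 100.8653 77.5378 44.9800 0.0000 0.0000 0.0000

Δt=0.32367, u=1.18139, d=0.84646, q=0.52783, disc=e^(-rΔt)=0.97728
k=6 terminal: V=max(K-S,0) → 117.5793 100.8653 77.5378 44.9800 0.0000 0.0000 0.0000
k=5: j=0 S=49.9028 intr=109.9172 cont=106.2864 V=109.9172[EX]; j=1 S=69.6485 intr=90.1715 cont=86.5406 V=90.1715[EX]; j=2 S=97.2074 intr=62.6126 cont=58.9817 V=62.6126[EX]; j=3 S=135.6710 intr=24.1490 cont=20.7557 V=24.1490[EX]; j=4 S=189.3539 intr=0.0000 cont=0.0000 V=0.0000[hold]; j=5 S=264.2785 intr=0.0000 cont=0.0000 V=0.0000[hold]  S*(5)=135.6710
k=4: j=0 S=58.9547 intr=100.8653 cont=97.2345 V=100.8653[EX]; j=1 S=82.2822 intr=77.5378 cont=73.9070 V=77.5378[EX]; j=2 S=114.8400 intr=44.9800 cont=41.3492 V=44.9800[EX]; j=3 S=160.2805 intr=0.0000 cont=11.1434 V=11.1434[hold]; j=4 S=223.7011 intr=0.0000 cont=0.0000 V=0.0000[hold]  S*(4)=114.8400
k=3: j=0 S=69.6485 intr=90.1715 cont=86.5406 V=90.1715[EX]; j=1 S=97.2074 intr=62.6126 cont=58.9817 V=62.6126[EX]; j=2 S=135.6710 intr=24.1490 cont=26.5039 V=26.5039[hold]; j=3 S=189.3539 intr=0.0000 cont=5.1421 V=5.1421[hold]  S*(3)=97.2074
k=2: j=0 S=82.2822 intr=77.5378 cont=73.9070 V=77.5378[EX]; j=1 S=114.8400 intr=44.9800 cont=42.5639 V=44.9800[EX]; j=2 S=160.2805 intr=0.0000 cont=14.8825 V=14.8825[hold]  S*(2)=114.8400
k=1: j=0 S=97.2074 intr=62.6126 cont=58.9817 V=62.6126[EX]; j=1 S=135.6710 intr=24.1490 cont=28.4327 V=28.4327[hold]  S*(1)=97.2074
k=0: j=0 S=114.8400 intr=44.9800 cont=43.5588 V=44.9800[EX]  S*(0)=114.8400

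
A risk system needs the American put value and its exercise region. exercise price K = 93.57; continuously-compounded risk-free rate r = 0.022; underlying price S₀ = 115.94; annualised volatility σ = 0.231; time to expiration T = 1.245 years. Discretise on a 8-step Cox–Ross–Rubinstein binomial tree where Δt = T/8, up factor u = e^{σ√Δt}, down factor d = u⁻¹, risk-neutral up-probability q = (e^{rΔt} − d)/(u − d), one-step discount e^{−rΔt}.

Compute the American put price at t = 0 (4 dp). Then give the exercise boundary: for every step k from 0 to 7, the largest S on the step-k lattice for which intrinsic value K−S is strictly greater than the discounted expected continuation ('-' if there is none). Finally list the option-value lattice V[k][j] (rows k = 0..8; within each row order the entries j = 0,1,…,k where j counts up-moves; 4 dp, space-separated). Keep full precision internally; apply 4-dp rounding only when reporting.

price = 2.4604
boundary = - - - - - 73.5108 67.1081 73.5108
tree:
2.4604
3.9705 0.9431
6.2601 1.6716 0.2094
9.5921 2.9179 0.4169 0.0000
14.1844 4.9926 0.8301 0.0000 0.0000
20.0592 8.3136 1.6528 0.0000 0.0000 0.0000
26.4619 13.3137 3.2908 0.0000 0.0000 0.0000 0.0000
32.3069 20.0592 6.5522 0.0000 0.0000 0.0000 0.0000 0.0000
37.6429 26.4619 13.0455 0.0000 0.0000 0.0000 0.0000 0.0000 0.0000

Δt=0.15563  u=1.09541  d=0.91290  q=0.49603  discount=0.99658
step 8 (expiry): payoffs max(K−S,0) = 37.6429 26.4619 13.0455 0.0000 0.0000 0.0000 0.0000 0.0000 0.0000
step 7: (k=7,j=0): S=61.2631, (K−S)⁺=32.3069, hold=31.9871 ⇒ V=32.3069 exercise | (k=7,j=1): S=73.5108, (K−S)⁺=20.0592, hold=19.7393 ⇒ V=20.0592 exercise | (k=7,j=2): S=88.2072, (K−S)⁺=5.3628, hold=6.5522 ⇒ V=6.5522 continue | (k=7,j=3): S=105.8417, (K−S)⁺=0.0000, hold=0.0000 ⇒ V=0.0000 continue | (k=7,j=4): S=127.0017, (K−S)⁺=0.0000, hold=0.0000 ⇒ V=0.0000 continue | (k=7,j=5): S=152.3921, (K−S)⁺=0.0000, hold=0.0000 ⇒ V=0.0000 continue | (k=7,j=6): S=182.8585, (K−S)⁺=0.0000, hold=0.0000 ⇒ V=0.0000 continue | (k=7,j=7): S=219.4158, (K−S)⁺=0.0000, hold=0.0000 ⇒ V=0.0000 continue  boundary S*=73.5108
step 6: (k=6,j=0): S=67.1081, (K−S)⁺=26.4619, hold=26.1421 ⇒ V=26.4619 exercise | (k=6,j=1): S=80.5245, (K−S)⁺=13.0455, hold=13.3137 ⇒ V=13.3137 continue | (k=6,j=2): S=96.6230, (K−S)⁺=0.0000, hold=3.2908 ⇒ V=3.2908 continue | (k=6,j=3): S=115.9400, (K−S)⁺=0.0000, hold=0.0000 ⇒ V=0.0000 continue | (k=6,j=4): S=139.1189, (K−S)⁺=0.0000, hold=0.0000 ⇒ V=0.0000 continue | (k=6,j=5): S=166.9317, (K−S)⁺=0.0000, hold=0.0000 ⇒ V=0.0000 continue | (k=6,j=6): S=200.3049, (K−S)⁺=0.0000, hold=0.0000 ⇒ V=0.0000 continue  boundary S*=67.1081
step 5: (k=5,j=0): S=73.5108, (K−S)⁺=20.0592, hold=19.8719 ⇒ V=20.0592 exercise | (k=5,j=1): S=88.2072, (K−S)⁺=5.3628, hold=8.3136 ⇒ V=8.3136 continue | (k=5,j=2): S=105.8417, (K−S)⁺=0.0000, hold=1.6528 ⇒ V=1.6528 continue | (k=5,j=3): S=127.0017, (K−S)⁺=0.0000, hold=0.0000 ⇒ V=0.0000 continue | (k=5,j=4): S=152.3921, (K−S)⁺=0.0000, hold=0.0000 ⇒ V=0.0000 continue | (k=5,j=5): S=182.8585, (K−S)⁺=0.0000, hold=0.0000 ⇒ V=0.0000 continue  boundary S*=73.5108
step 4: (k=4,j=0): S=80.5245, (K−S)⁺=13.0455, hold=14.1844 ⇒ V=14.1844 continue | (k=4,j=1): S=96.6230, (K−S)⁺=0.0000, hold=4.9926 ⇒ V=4.9926 continue | (k=4,j=2): S=115.9400, (K−S)⁺=0.0000, hold=0.8301 ⇒ V=0.8301 continue | (k=4,j=3): S=139.1189, (K−S)⁺=0.0000, hold=0.0000 ⇒ V=0.0000 continue | (k=4,j=4): S=166.9317, (K−S)⁺=0.0000, hold=0.0000 ⇒ V=0.0000 continue  boundary S*=-
step 3: (k=3,j=0): S=88.2072, (K−S)⁺=5.3628, hold=9.5921 ⇒ V=9.5921 continue | (k=3,j=1): S=105.8417, (K−S)⁺=0.0000, hold=2.9179 ⇒ V=2.9179 continue | (k=3,j=2): S=127.0017, (K−S)⁺=0.0000, hold=0.4169 ⇒ V=0.4169 continue | (k=3,j=3): S=152.3921, (K−S)⁺=0.0000, hold=0.0000 ⇒ V=0.0000 continue  boundary S*=-
step 2: (k=2,j=0): S=96.6230, (K−S)⁺=0.0000, hold=6.2601 ⇒ V=6.2601 continue | (k=2,j=1): S=115.9400, (K−S)⁺=0.0000, hold=1.6716 ⇒ V=1.6716 continue | (k=2,j=2): S=139.1189, (K−S)⁺=0.0000, hold=0.2094 ⇒ V=0.2094 continue  boundary S*=-
step 1: (k=1,j=0): S=105.8417, (K−S)⁺=0.0000, hold=3.9705 ⇒ V=3.9705 continue | (k=1,j=1): S=127.0017, (K−S)⁺=0.0000, hold=0.9431 ⇒ V=0.9431 continue  boundary S*=-
step 0: (k=0,j=0): S=115.9400, (K−S)⁺=0.0000, hold=2.4604 ⇒ V=2.4604 continue  boundary S*=-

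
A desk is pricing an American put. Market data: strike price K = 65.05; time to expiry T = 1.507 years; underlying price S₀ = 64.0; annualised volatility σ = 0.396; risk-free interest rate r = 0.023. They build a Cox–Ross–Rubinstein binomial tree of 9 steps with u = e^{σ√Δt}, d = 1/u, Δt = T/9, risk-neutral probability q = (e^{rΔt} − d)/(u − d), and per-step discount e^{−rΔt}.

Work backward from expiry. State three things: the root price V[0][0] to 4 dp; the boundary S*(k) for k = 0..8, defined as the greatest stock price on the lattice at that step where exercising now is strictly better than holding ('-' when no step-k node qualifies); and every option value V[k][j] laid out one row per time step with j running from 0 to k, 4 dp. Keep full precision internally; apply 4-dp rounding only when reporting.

Δt=0.16744, u=1.17591, d=0.85040, q=0.47143, disc=e^(-rΔt)=0.99616
k=9 terminal: V=max(K-S,0) → 50.1629 44.4646 36.5852 25.6899 10.6241 0.0000 0.0000 0.0000 0.0000 0.0000
k=8: j=0 S=17.5059 intr=47.5441 cont=47.2941 V=47.5441[EX]; j=1 S=24.2066 intr=40.8434 cont=40.5934 V=40.8434[EX]; j=2 S=33.4720 intr=31.5780 cont=31.3279 V=31.5780[EX]; j=3 S=46.2840 intr=18.7660 cont=18.5159 V=18.7660[EX]; j=4 S=64.0000 intr=1.0500 cont=5.5940 V=5.5940[hold]; j=5 S=88.4971 intr=0.0000 cont=0.0000 V=0.0000[hold]; j=6 S=122.3708 intr=0.0000 cont=0.0000 V=0.0000[hold]; j=7 S=169.2102 intr=0.0000 cont=0.0000 V=0.0000[hold]; j=8 S=233.9782 intr=0.0000 cont=0.0000 V=0.0000[hold]  S*(8)=46.2840
k=7: j=0 S=20.5854 intr=44.4646 cont=44.2146 V=44.4646[EX]; j=1 S=28.4648 intr=36.5852 cont=36.3352 V=36.5852[EX]; j=2 S=39.3601 intr=25.6899 cont=25.4398 V=25.6899[EX]; j=3 S=54.4259 intr=10.6241 cont=12.5080 V=12.5080[hold]; j=4 S=75.2583 intr=0.0000 cont=2.9454 V=2.9454[hold]; j=5 S=104.0647 intr=0.0000 cont=0.0000 V=0.0000[hold]; j=6 S=143.8971 intr=0.0000 cont=0.0000 V=0.0000[hold]; j=7 S=198.9761 intr=0.0000 cont=0.0000 V=0.0000[hold]  S*(7)=39.3601
k=6: j=0 S=24.2066 intr=40.8434 cont=40.5934 V=40.8434[EX]; j=1 S=33.4720 intr=31.5780 cont=31.3279 V=31.5780[EX]; j=2 S=46.2840 intr=18.7660 cont=19.4007 V=19.4007[hold]; j=3 S=64.0000 intr=1.0500 cont=7.9692 V=7.9692[hold]; j=4 S=88.4971 intr=0.0000 cont=1.5509 V=1.5509[hold]; j=5 S=122.3708 intr=0.0000 cont=0.0000 V=0.0000[hold]; j=6 S=169.2102 intr=0.0000 cont=0.0000 V=0.0000[hold]  S*(6)=33.4720
k=5: j=0 S=28.4648 intr=36.5852 cont=36.3352 V=36.5852[EX]; j=1 S=39.3601 intr=25.6899 cont=25.7379 V=25.7379[hold]; j=2 S=54.4259 intr=10.6241 cont=13.9576 V=13.9576[hold]; j=3 S=75.2583 intr=0.0000 cont=4.9244 V=4.9244[hold]; j=4 S=104.0647 intr=0.0000 cont=0.8166 V=0.8166[hold]; j=5 S=143.8971 intr=0.0000 cont=0.0000 V=0.0000[hold]  S*(5)=28.4648
k=4: j=0 S=33.4720 intr=31.5780 cont=31.3505 V=31.5780[EX]; j=1 S=46.2840 intr=18.7660 cont=20.1067 V=20.1067[hold]; j=2 S=64.0000 intr=1.0500 cont=9.6618 V=9.6618[hold]; j=3 S=88.4971 intr=0.0000 cont=2.9764 V=2.9764[hold]; j=4 S=122.3708 intr=0.0000 cont=0.4300 V=0.4300[hold]  S*(4)=33.4720
k=3: j=0 S=39.3601 intr=25.6899 cont=26.0694 V=26.0694[hold]; j=1 S=54.4259 intr=10.6241 cont=15.1243 V=15.1243[hold]; j=2 S=75.2583 intr=0.0000 cont=6.4850 V=6.4850[hold]; j=3 S=104.0647 intr=0.0000 cont=1.7691 V=1.7691[hold]  S*(3)=-
k=2: j=0 S=46.2840 intr=18.7660 cont=20.8292 V=20.8292[hold]; j=1 S=64.0000 intr=1.0500 cont=11.0090 V=11.0090[hold]; j=2 S=88.4971 intr=0.0000 cont=4.2454 V=4.2454[hold]  S*(2)=-
k=1: j=0 S=54.4259 intr=10.6241 cont=16.1373 V=16.1373[hold]; j=1 S=75.2583 intr=0.0000 cont=7.7904 V=7.7904[hold]  S*(1)=-
k=0: j=0 S=64.0000 intr=1.0500 cont=12.1554 V=12.1554[hold]  S*(0)=-

price = 12.1554
boundary = - - - - 33.4720 28.4648 33.4720 39.3601 46.2840
tree:
12.1554
16.1373 7.7904
20.8292 11.0090 4.2454
26.0694 15.1243 6.4850 1.7691
31.5780 20.1067 9.6618 2.9764 0.4300
36.5852 25.7379 13.9576 4.9244 0.8166 0.0000
40.8434 31.5780 19.4007 7.9692 1.5509 0.0000 0.0000
44.4646 36.5852 25.6899 12.5080 2.9454 0.0000 0.0000 0.0000
47.5441 40.8434 31.5780 18.7660 5.5940 0.0000 0.0000 0.0000 0.0000
50.1629 44.4646 36.5852 25.6899 10.6241 0.0000 0.0000 0.0000 0.0000 0.0000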